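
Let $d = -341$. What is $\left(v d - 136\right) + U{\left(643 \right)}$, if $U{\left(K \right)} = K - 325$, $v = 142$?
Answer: $-48240$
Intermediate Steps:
$U{\left(K \right)} = -325 + K$ ($U{\left(K \right)} = K - 325 = -325 + K$)
$\left(v d - 136\right) + U{\left(643 \right)} = \left(142 \left(-341\right) - 136\right) + \left(-325 + 643\right) = \left(-48422 - 136\right) + 318 = -48558 + 318 = -48240$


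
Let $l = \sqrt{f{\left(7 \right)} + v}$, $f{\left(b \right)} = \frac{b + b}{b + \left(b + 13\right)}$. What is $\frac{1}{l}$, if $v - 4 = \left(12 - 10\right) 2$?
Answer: $\frac{3 \sqrt{690}}{230} \approx 0.34262$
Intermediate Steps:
$f{\left(b \right)} = \frac{2 b}{13 + 2 b}$ ($f{\left(b \right)} = \frac{2 b}{b + \left(13 + b\right)} = \frac{2 b}{13 + 2 b}$)
$v = 8$ ($v = 4 + \left(12 - 10\right) 2 = 4 + 2 \cdot 2 = 4 + 4 = 8$)
$l = \frac{\sqrt{690}}{9}$ ($l = \sqrt{2 \cdot 7 \frac{1}{13 + 2 \cdot 7} + 8} = \sqrt{2 \cdot 7 \frac{1}{13 + 14} + 8} = \sqrt{2 \cdot 7 \cdot \frac{1}{27} + 8} = \sqrt{\frac{14}{27} + 8} = \sqrt{\frac{230}{27}} = \frac{\sqrt{690}}{9} \approx 2.9187$)
$\frac{1}{l} = \frac{1}{\frac{1}{9} \sqrt{690}} = \frac{3 \sqrt{690}}{230}$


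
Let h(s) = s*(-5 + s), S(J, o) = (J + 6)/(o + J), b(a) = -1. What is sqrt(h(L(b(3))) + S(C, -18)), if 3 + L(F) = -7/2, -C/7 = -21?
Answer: sqrt(561623)/86 ≈ 8.7141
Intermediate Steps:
C = 147 (C = -7*(-21) = 147)
L(F) = -13/2 (L(F) = -3 - 7/2 = -13/2)
S(J, o) = (6 + J)/(J + o)
sqrt(h(L(b(3))) + S(C, -18)) = sqrt(-13*(-5 - 13/2)/2 + (6 + 147)/(147 - 18)) = sqrt(-13/2*(-23/2) + 153/129) = sqrt(299/4 + (1/129)*153) = sqrt(299/4 + 51/43) = sqrt(13061/172) = sqrt(561623)/86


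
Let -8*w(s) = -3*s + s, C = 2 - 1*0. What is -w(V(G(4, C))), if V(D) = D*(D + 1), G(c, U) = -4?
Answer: -3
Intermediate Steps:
C = 2 (C = 2 + 0 = 2)
V(D) = D*(1 + D)
w(s) = s/4 (w(s) = -(-3*s + s)/8 = -(-1)*s/4 = s/4)
-w(V(G(4, C))) = -(-4*(1 - 4))/4 = -(-4*(-3))/4 = -12/4 = -1*3 = -3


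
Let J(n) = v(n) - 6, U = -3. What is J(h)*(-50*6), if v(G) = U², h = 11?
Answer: -900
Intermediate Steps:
v(G) = 9 (v(G) = (-3)² = 9)
J(n) = 3 (J(n) = 9 - 6 = 3)
J(h)*(-50*6) = 3*(-50*6) = 3*(-300) = -900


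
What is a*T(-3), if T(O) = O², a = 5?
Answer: 45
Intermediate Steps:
a*T(-3) = 5*(-3)² = 5*9 = 45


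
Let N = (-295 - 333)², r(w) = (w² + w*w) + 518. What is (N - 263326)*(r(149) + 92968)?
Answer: 18071325504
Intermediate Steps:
r(w) = 518 + 2*w² (r(w) = (w² + w²) + 518 = 2*w² + 518 = 518 + 2*w²)
N = 394384 (N = (-628)² = 394384)
(N - 263326)*(r(149) + 92968) = (394384 - 263326)*((518 + 2*149²) + 92968) = 131058*((518 + 2*22201) + 92968) = 131058*((518 + 44402) + 92968) = 131058*(44920 + 92968) = 131058*137888 = 18071325504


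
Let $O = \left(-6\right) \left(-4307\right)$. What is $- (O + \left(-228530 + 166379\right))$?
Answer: $36309$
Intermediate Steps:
$O = 25842$
$- (O + \left(-228530 + 166379\right)) = - (25842 + \left(-228530 + 166379\right)) = - (25842 - 62151) = \left(-1\right) \left(-36309\right) = 36309$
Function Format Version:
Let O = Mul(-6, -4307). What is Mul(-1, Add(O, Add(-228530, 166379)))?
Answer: 36309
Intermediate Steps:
O = 25842
Mul(-1, Add(O, Add(-228530, 166379))) = Mul(-1, Add(25842, Add(-228530, 166379))) = Mul(-1, Add(25842, -62151)) = Mul(-1, -36309) = 36309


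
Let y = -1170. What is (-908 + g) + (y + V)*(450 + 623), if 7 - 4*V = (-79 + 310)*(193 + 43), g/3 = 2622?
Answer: -63481965/4 ≈ -1.5870e+7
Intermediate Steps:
g = 7866 (g = 3*2622 = 7866)
V = -54509/4 (V = 7/4 - (-79 + 310)*(193 + 43)/4 = 7/4 - 231*236/4 = 7/4 - 1/4*54516 = 7/4 - 13629 = -54509/4 ≈ -13627.)
(-908 + g) + (y + V)*(450 + 623) = (-908 + 7866) + (-1170 - 54509/4)*(450 + 623) = 6958 - 59189/4*1073 = 6958 - 63509797/4 = -63481965/4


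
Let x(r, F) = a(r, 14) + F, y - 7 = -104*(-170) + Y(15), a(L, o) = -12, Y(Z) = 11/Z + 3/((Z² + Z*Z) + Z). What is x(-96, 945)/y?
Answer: 433845/8224799 ≈ 0.052748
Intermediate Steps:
Y(Z) = 3/(Z + 2*Z²) + 11/Z (Y(Z) = 11/Z + 3/((Z² + Z²) + Z) = 11/Z + 3/(2*Z² + Z) = 11/Z + 3/(Z + 2*Z²) = 3/(Z + 2*Z²) + 11/Z)
y = 8224799/465 (y = 7 + (-104*(-170) + 2*(7 + 11*15)/(15*(1 + 2*15))) = 7 + (17680 + 2*(1/15)*(7 + 165)/(1 + 30)) = 7 + (17680 + 2*(1/15)*172/31) = 7 + (17680 + 2*(1/15)*(1/31)*172) = 7 + (17680 + 344/465) = 7 + 8221544/465 = 8224799/465 ≈ 17688.)
x(r, F) = -12 + F
x(-96, 945)/y = (-12 + 945)/(8224799/465) = 933*(465/8224799) = 433845/8224799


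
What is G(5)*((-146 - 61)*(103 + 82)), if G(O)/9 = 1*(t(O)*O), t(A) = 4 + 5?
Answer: -15509475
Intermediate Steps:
t(A) = 9
G(O) = 81*O (G(O) = 9*(1*(9*O)) = 9*(9*O) = 81*O)
G(5)*((-146 - 61)*(103 + 82)) = (81*5)*((-146 - 61)*(103 + 82)) = 405*(-207*185) = 405*(-38295) = -15509475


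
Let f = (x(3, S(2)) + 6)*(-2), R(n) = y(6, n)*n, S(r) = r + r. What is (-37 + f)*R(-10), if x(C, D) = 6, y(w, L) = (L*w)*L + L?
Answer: 359900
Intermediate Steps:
S(r) = 2*r
y(w, L) = L + w*L² (y(w, L) = w*L² + L = L + w*L²)
R(n) = n²*(1 + 6*n) (R(n) = (n*(1 + n*6))*n = (n*(1 + 6*n))*n = n²*(1 + 6*n))
f = -24 (f = (6 + 6)*(-2) = 12*(-2) = -24)
(-37 + f)*R(-10) = (-37 - 24)*((-10)²*(1 + 6*(-10))) = -6100*(1 - 60) = -6100*(-59) = -61*(-5900) = 359900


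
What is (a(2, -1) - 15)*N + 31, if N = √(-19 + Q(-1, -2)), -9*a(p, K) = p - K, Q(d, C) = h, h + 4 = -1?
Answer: 31 - 92*I*√6/3 ≈ 31.0 - 75.118*I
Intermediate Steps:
h = -5 (h = -4 - 1 = -5)
Q(d, C) = -5
a(p, K) = -p/9 + K/9 (a(p, K) = -(p - K)/9 = -p/9 + K/9)
N = 2*I*√6 (N = √(-19 - 5) = √(-24) = 2*I*√6 ≈ 4.899*I)
(a(2, -1) - 15)*N + 31 = ((-⅑*2 + (⅑)*(-1)) - 15)*(2*I*√6) + 31 = ((-2/9 - ⅑) - 15)*(2*I*√6) + 31 = (-⅓ - 15)*(2*I*√6) + 31 = -92*I*√6/3 + 31 = 31 - 92*I*√6/3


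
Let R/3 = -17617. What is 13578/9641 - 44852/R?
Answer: 37097710/16436661 ≈ 2.2570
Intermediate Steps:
R = -52851 (R = 3*(-17617) = -52851)
13578/9641 - 44852/R = 13578/9641 - 44852/(-52851) = 13578*(1/9641) - 44852*(-1/52851) = 438/311 + 44852/52851 = 37097710/16436661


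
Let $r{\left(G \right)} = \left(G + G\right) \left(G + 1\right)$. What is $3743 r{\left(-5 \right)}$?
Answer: $149720$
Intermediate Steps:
$r{\left(G \right)} = 2 G \left(1 + G\right)$
$3743 r{\left(-5 \right)} = 3743 \cdot 2 \left(-5\right) \left(1 - 5\right) = 3743 \cdot 2 \left(-5\right) \left(-4\right) = 3743 \cdot 40 = 149720$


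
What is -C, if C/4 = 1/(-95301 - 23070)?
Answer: 4/118371 ≈ 3.3792e-5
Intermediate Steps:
C = -4/118371 (C = 4/(-95301 - 23070) = 4/(-118371) = 4*(-1/118371) = -4/118371 ≈ -3.3792e-5)
-C = -1*(-4/118371) = 4/118371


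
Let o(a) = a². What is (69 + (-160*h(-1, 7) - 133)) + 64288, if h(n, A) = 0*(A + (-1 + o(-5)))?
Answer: 64224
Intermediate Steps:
h(n, A) = 0 (h(n, A) = 0*(A + (-1 + (-5)²)) = 0*(A + (-1 + 25)) = 0*(A + 24) = 0*(24 + A) = 0)
(69 + (-160*h(-1, 7) - 133)) + 64288 = (69 + (-160*0 - 133)) + 64288 = (69 + (0 - 133)) + 64288 = (69 - 133) + 64288 = -64 + 64288 = 64224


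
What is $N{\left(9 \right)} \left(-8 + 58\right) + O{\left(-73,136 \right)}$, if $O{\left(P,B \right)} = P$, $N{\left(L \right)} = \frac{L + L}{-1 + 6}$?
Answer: $107$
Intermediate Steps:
$N{\left(L \right)} = \frac{2 L}{5}$
$N{\left(9 \right)} \left(-8 + 58\right) + O{\left(-73,136 \right)} = \frac{2}{5} \cdot 9 \left(-8 + 58\right) - 73 = \frac{18}{5} \cdot 50 - 73 = 180 - 73 = 107$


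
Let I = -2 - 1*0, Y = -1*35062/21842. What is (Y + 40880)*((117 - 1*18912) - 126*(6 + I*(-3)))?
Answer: -9065713895343/10921 ≈ -8.3012e+8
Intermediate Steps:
Y = -17531/10921 (Y = -35062*1/21842 = -17531/10921 ≈ -1.6053)
I = -2 (I = -2 + 0 = -2)
(Y + 40880)*((117 - 1*18912) - 126*(6 + I*(-3))) = (-17531/10921 + 40880)*((117 - 1*18912) - 126*(6 - 2*(-3))) = 446432949*((117 - 18912) - 126*(6 + 6))/10921 = 446432949*(-18795 - 126*12)/10921 = 446432949*(-18795 - 1512)/10921 = (446432949/10921)*(-20307) = -9065713895343/10921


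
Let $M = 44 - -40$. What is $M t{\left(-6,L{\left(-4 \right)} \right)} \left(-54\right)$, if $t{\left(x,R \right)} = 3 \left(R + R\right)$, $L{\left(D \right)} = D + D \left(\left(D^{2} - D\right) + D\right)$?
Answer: $1850688$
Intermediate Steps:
$L{\left(D \right)} = D + D^{3}$ ($L{\left(D \right)} = D + D D^{2} = D + D^{3}$)
$t{\left(x,R \right)} = 6 R$ ($t{\left(x,R \right)} = 3 \cdot 2 R = 6 R$)
$M = 84$ ($M = 44 + 40 = 84$)
$M t{\left(-6,L{\left(-4 \right)} \right)} \left(-54\right) = 84 \cdot 6 \left(-4 + \left(-4\right)^{3}\right) \left(-54\right) = 84 \cdot 6 \left(-4 - 64\right) \left(-54\right) = 84 \cdot 6 \left(-68\right) \left(-54\right) = 84 \left(-408\right) \left(-54\right) = \left(-34272\right) \left(-54\right) = 1850688$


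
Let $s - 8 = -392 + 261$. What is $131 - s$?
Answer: $254$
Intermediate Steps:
$s = -123$ ($s = 8 + \left(-392 + 261\right) = 8 - 131 = -123$)
$131 - s = 131 - -123 = 131 + 123 = 254$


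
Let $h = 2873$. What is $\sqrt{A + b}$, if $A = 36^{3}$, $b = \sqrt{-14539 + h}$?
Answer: $\sqrt{46656 + i \sqrt{11666}} \approx 216.0 + 0.25 i$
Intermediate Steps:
$b = i \sqrt{11666}$ ($b = \sqrt{-14539 + 2873} = \sqrt{-11666} = i \sqrt{11666} \approx 108.01 i$)
$A = 46656$
$\sqrt{A + b} = \sqrt{46656 + i \sqrt{11666}}$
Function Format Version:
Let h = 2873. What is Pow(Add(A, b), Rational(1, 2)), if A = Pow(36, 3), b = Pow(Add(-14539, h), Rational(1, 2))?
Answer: Pow(Add(46656, Mul(I, Pow(11666, Rational(1, 2)))), Rational(1, 2)) ≈ Add(216.00, Mul(0.2500, I))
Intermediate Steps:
b = Mul(I, Pow(11666, Rational(1, 2))) (b = Pow(Add(-14539, 2873), Rational(1, 2)) = Pow(-11666, Rational(1, 2)) = Mul(I, Pow(11666, Rational(1, 2))) ≈ Mul(108.01, I))
A = 46656
Pow(Add(A, b), Rational(1, 2)) = Pow(Add(46656, Mul(I, Pow(11666, Rational(1, 2)))), Rational(1, 2))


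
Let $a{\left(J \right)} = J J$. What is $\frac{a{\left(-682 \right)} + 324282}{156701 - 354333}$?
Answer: $- \frac{394703}{98816} \approx -3.9943$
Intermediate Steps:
$a{\left(J \right)} = J^{2}$
$\frac{a{\left(-682 \right)} + 324282}{156701 - 354333} = \frac{\left(-682\right)^{2} + 324282}{156701 - 354333} = \frac{465124 + 324282}{-197632} = 789406 \left(- \frac{1}{197632}\right) = - \frac{394703}{98816}$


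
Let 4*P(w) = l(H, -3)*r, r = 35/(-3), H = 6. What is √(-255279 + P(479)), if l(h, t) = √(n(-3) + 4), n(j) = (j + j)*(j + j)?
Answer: √(-9190044 - 210*√10)/6 ≈ 505.27*I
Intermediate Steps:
n(j) = 4*j² (n(j) = (2*j)*(2*j) = 4*j²)
l(h, t) = 2*√10 (l(h, t) = √(4*(-3)² + 4) = √(4*9 + 4) = √(36 + 4) = √40 = 2*√10)
r = -35/3 (r = 35*(-⅓) = -35/3 ≈ -11.667)
P(w) = -35*√10/6 (P(w) = ((2*√10)*(-35/3))/4 = (-70*√10/3)/4 = -35*√10/6)
√(-255279 + P(479)) = √(-255279 - 35*√10/6)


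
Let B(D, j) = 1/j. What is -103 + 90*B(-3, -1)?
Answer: -193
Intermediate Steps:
-103 + 90*B(-3, -1) = -103 + 90/(-1) = -103 + 90*(-1) = -103 - 90 = -193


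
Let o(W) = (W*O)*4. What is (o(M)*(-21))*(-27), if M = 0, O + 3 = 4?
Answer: 0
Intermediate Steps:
O = 1 (O = -3 + 4 = 1)
o(W) = 4*W (o(W) = (W*1)*4 = W*4 = 4*W)
(o(M)*(-21))*(-27) = ((4*0)*(-21))*(-27) = (0*(-21))*(-27) = 0*(-27) = 0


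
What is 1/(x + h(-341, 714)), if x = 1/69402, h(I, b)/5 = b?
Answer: 69402/247765141 ≈ 0.00028011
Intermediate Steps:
h(I, b) = 5*b
x = 1/69402 ≈ 1.4409e-5
1/(x + h(-341, 714)) = 1/(1/69402 + 5*714) = 1/(1/69402 + 3570) = 1/(247765141/69402) = 69402/247765141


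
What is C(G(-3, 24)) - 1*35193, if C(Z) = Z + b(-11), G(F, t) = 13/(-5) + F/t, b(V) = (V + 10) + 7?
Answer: -1407589/40 ≈ -35190.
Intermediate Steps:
b(V) = 17 + V (b(V) = (10 + V) + 7 = 17 + V)
G(F, t) = -13/5 + F/t (G(F, t) = 13*(-⅕) + F/t = -13/5 + F/t)
C(Z) = 6 + Z (C(Z) = Z + (17 - 11) = Z + 6 = 6 + Z)
C(G(-3, 24)) - 1*35193 = (6 + (-13/5 - 3/24)) - 1*35193 = (6 + (-13/5 - 3*1/24)) - 35193 = (6 + (-13/5 - ⅛)) - 35193 = (6 - 109/40) - 35193 = 131/40 - 35193 = -1407589/40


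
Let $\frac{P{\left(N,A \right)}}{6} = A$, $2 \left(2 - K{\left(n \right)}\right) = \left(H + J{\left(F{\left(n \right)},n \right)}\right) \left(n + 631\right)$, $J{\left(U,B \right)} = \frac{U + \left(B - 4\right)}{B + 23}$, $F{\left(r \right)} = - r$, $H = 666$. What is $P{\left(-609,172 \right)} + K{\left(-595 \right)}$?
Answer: $- \frac{1566440}{143} \approx -10954.0$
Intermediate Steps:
$J{\left(U,B \right)} = \frac{-4 + B + U}{23 + B}$ ($J{\left(U,B \right)} = \frac{U + \left(-4 + B\right)}{23 + B} = \frac{-4 + B + U}{23 + B}$)
$K{\left(n \right)} = 2 - \frac{\left(631 + n\right) \left(666 - \frac{4}{23 + n}\right)}{2}$ ($K{\left(n \right)} = 2 - \frac{\left(666 + \frac{-4 + n - n}{23 + n}\right) \left(n + 631\right)}{2} = 2 - \frac{\left(666 + \frac{1}{23 + n} \left(-4\right)\right) \left(631 + n\right)}{2} = 2 - \frac{\left(666 - \frac{4}{23 + n}\right) \left(631 + n\right)}{2} = 2 - \frac{\left(631 + n\right) \left(666 - \frac{4}{23 + n}\right)}{2}$)
$P{\left(N,A \right)} = 6 A$
$P{\left(-609,172 \right)} + K{\left(-595 \right)} = 6 \cdot 172 + \frac{-4831521 - -129577910 - 333 \left(-595\right)^{2}}{23 - 595} = 1032 + \frac{-4831521 + 129577910 - 117890325}{-572} = 1032 - \frac{-4831521 + 129577910 - 117890325}{572} = 1032 - \frac{1714016}{143} = - \frac{1566440}{143}$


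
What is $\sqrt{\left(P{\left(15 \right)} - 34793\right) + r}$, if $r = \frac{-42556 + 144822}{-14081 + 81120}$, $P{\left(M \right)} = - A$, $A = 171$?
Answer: $\frac{i \sqrt{157129315233870}}{67039} \approx 186.98 i$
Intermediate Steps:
$P{\left(M \right)} = -171$ ($P{\left(M \right)} = \left(-1\right) 171 = -171$)
$r = \frac{102266}{67039} \approx 1.5255$
$\sqrt{\left(P{\left(15 \right)} - 34793\right) + r} = \sqrt{\left(-171 - 34793\right) + \frac{102266}{67039}} = \sqrt{-34964 + \frac{102266}{67039}} = \sqrt{- \frac{2343849330}{67039}} = \frac{i \sqrt{157129315233870}}{67039}$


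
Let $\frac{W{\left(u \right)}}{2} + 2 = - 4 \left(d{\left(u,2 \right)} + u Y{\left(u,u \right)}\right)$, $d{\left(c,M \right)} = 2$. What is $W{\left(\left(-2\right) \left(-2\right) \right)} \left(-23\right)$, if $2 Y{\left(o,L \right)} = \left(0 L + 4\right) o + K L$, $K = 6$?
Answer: $15180$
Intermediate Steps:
$Y{\left(o,L \right)} = 2 o + 3 L$ ($Y{\left(o,L \right)} = \frac{\left(0 L + 4\right) o + 6 L}{2} = \frac{\left(0 + 4\right) o + 6 L}{2} = \frac{4 o + 6 L}{2} = 2 o + 3 L$)
$W{\left(u \right)} = -20 - 40 u^{2}$ ($W{\left(u \right)} = -4 + 2 \left(- 4 \left(2 + u \left(2 u + 3 u\right)\right)\right) = -4 + 2 \left(- 4 \left(2 + u 5 u\right)\right) = -4 + 2 \left(- 4 \left(2 + 5 u^{2}\right)\right) = -4 + 2 \left(-8 - 20 u^{2}\right) = -4 - \left(16 + 40 u^{2}\right) = -20 - 40 u^{2}$)
$W{\left(\left(-2\right) \left(-2\right) \right)} \left(-23\right) = \left(-20 - 40 \left(\left(-2\right) \left(-2\right)\right)^{2}\right) \left(-23\right) = \left(-20 - 40 \cdot 4^{2}\right) \left(-23\right) = \left(-20 - 640\right) \left(-23\right) = \left(-660\right) \left(-23\right) = 15180$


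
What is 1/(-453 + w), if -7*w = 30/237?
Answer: -553/250519 ≈ -0.0022074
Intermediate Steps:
w = -10/553 (w = -30/(7*237) = -⅐*10/79 = -10/553 ≈ -0.018083)
1/(-453 + w) = 1/(-453 - 10/553) = 1/(-250519/553) = -553/250519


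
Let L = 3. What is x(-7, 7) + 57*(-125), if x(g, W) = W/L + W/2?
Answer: -42715/6 ≈ -7119.2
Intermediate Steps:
x(g, W) = 5*W/6 (x(g, W) = W/3 + W/2 = 5*W/6)
x(-7, 7) + 57*(-125) = (⅚)*7 + 57*(-125) = 35/6 - 7125 = -42715/6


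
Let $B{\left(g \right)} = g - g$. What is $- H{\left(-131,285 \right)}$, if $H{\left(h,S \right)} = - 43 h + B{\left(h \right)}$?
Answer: $-5633$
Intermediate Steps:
$B{\left(g \right)} = 0$
$H{\left(h,S \right)} = - 43 h$ ($H{\left(h,S \right)} = - 43 h + 0 = - 43 h$)
$- H{\left(-131,285 \right)} = - \left(-43\right) \left(-131\right) = \left(-1\right) 5633 = -5633$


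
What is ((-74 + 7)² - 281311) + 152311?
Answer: -124511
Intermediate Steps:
((-74 + 7)² - 281311) + 152311 = ((-67)² - 281311) + 152311 = (4489 - 281311) + 152311 = -276822 + 152311 = -124511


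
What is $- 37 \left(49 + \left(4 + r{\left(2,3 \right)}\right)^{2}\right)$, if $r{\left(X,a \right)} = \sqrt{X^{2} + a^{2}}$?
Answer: $-2886 - 296 \sqrt{13} \approx -3953.2$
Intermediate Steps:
$- 37 \left(49 + \left(4 + r{\left(2,3 \right)}\right)^{2}\right) = - 37 \left(49 + \left(4 + \sqrt{2^{2} + 3^{2}}\right)^{2}\right) = - 37 \left(49 + \left(4 + \sqrt{4 + 9}\right)^{2}\right) = - 37 \left(49 + \left(4 + \sqrt{13}\right)^{2}\right) = -1813 - 37 \left(4 + \sqrt{13}\right)^{2}$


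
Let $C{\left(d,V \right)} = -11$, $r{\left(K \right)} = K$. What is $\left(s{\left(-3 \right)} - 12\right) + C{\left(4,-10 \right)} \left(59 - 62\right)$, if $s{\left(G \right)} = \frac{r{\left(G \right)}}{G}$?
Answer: $22$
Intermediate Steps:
$s{\left(G \right)} = 1$ ($s{\left(G \right)} = \frac{G}{G} = 1$)
$\left(s{\left(-3 \right)} - 12\right) + C{\left(4,-10 \right)} \left(59 - 62\right) = \left(1 - 12\right) - 11 \left(59 - 62\right) = -11 - 11 \left(59 - 62\right) = -11 - -33 = -11 + 33 = 22$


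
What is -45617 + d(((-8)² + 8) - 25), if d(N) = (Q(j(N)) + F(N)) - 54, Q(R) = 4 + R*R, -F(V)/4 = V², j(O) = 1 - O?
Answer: -52387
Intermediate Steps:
F(V) = -4*V²
Q(R) = 4 + R²
d(N) = -50 + (1 - N)² - 4*N² (d(N) = ((4 + (1 - N)²) - 4*N²) - 54 = (4 + (1 - N)² - 4*N²) - 54 = -50 + (1 - N)² - 4*N²)
-45617 + d(((-8)² + 8) - 25) = -45617 + (-50 + (-1 + (((-8)² + 8) - 25))² - 4*(((-8)² + 8) - 25)²) = -45617 + (-50 + (-1 + ((64 + 8) - 25))² - 4*((64 + 8) - 25)²) = -45617 + (-50 + (-1 + (72 - 25))² - 4*(72 - 25)²) = -45617 + (-50 + (-1 + 47)² - 4*47²) = -45617 + (-50 + 46² - 4*2209) = -45617 + (-50 + 2116 - 8836) = -45617 - 6770 = -52387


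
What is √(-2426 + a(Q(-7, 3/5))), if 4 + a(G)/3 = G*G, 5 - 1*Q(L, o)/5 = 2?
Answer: I*√1763 ≈ 41.988*I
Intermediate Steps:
Q(L, o) = 15 (Q(L, o) = 25 - 5*2 = 25 - 10 = 15)
a(G) = -12 + 3*G² (a(G) = -12 + 3*(G*G) = -12 + 3*G²)
√(-2426 + a(Q(-7, 3/5))) = √(-2426 + (-12 + 3*15²)) = √(-2426 + (-12 + 3*225)) = √(-2426 + (-12 + 675)) = √(-2426 + 663) = √(-1763) = I*√1763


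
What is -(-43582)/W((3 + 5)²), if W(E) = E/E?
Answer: 43582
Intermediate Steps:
W(E) = 1
-(-43582)/W((3 + 5)²) = -(-43582)/1 = -(-43582) = -1*(-43582) = 43582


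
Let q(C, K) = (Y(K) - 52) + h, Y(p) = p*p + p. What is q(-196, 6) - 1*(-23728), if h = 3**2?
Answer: 23727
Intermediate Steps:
h = 9
Y(p) = p + p**2 (Y(p) = p**2 + p = p + p**2)
q(C, K) = -43 + K*(1 + K) (q(C, K) = (K*(1 + K) - 52) + 9 = (-52 + K*(1 + K)) + 9 = -43 + K*(1 + K))
q(-196, 6) - 1*(-23728) = (-43 + 6*(1 + 6)) - 1*(-23728) = (-43 + 6*7) + 23728 = (-43 + 42) + 23728 = -1 + 23728 = 23727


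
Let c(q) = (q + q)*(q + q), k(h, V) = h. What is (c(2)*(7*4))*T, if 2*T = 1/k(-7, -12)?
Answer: -32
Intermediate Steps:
c(q) = 4*q**2 (c(q) = (2*q)*(2*q) = 4*q**2)
T = -1/14 (T = (1/2)/(-7) = (1/2)*(-1/7) = -1/14 ≈ -0.071429)
(c(2)*(7*4))*T = ((4*2**2)*(7*4))*(-1/14) = ((4*4)*28)*(-1/14) = (16*28)*(-1/14) = 448*(-1/14) = -32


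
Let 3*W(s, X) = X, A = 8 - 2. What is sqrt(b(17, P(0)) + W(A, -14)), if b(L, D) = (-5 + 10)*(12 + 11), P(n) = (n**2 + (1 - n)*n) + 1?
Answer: sqrt(993)/3 ≈ 10.504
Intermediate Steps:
A = 6
W(s, X) = X/3
P(n) = 1 + n**2 + n*(1 - n) (P(n) = (n**2 + n*(1 - n)) + 1 = 1 + n**2 + n*(1 - n))
b(L, D) = 115 (b(L, D) = 5*23 = 115)
sqrt(b(17, P(0)) + W(A, -14)) = sqrt(115 + (1/3)*(-14)) = sqrt(115 - 14/3) = sqrt(331/3) = sqrt(993)/3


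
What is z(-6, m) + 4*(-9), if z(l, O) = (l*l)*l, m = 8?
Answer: -252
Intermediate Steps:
z(l, O) = l**3 (z(l, O) = l**2*l = l**3)
z(-6, m) + 4*(-9) = (-6)**3 + 4*(-9) = -216 - 36 = -252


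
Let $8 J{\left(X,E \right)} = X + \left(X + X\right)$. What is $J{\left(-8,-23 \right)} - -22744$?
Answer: $22741$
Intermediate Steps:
$J{\left(X,E \right)} = \frac{3 X}{8}$ ($J{\left(X,E \right)} = \frac{X + \left(X + X\right)}{8} = \frac{X + 2 X}{8} = \frac{3 X}{8}$)
$J{\left(-8,-23 \right)} - -22744 = \frac{3}{8} \left(-8\right) - -22744 = -3 + 22744 = 22741$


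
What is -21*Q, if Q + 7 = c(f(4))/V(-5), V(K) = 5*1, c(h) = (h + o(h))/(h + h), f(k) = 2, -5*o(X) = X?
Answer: 3633/25 ≈ 145.32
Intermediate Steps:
o(X) = -X/5
c(h) = 2/5 (c(h) = (h - h/5)/(h + h) = (4*h/5)/((2*h)) = (4*h/5)*(1/(2*h)) = 2/5)
V(K) = 5
Q = -173/25 (Q = -7 + (2/5)/5 = -7 + (2/5)*(1/5) = -7 + 2/25 = -173/25 ≈ -6.9200)
-21*Q = -21*(-173/25) = 3633/25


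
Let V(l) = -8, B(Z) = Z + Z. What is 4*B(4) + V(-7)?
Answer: 24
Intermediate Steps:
B(Z) = 2*Z
4*B(4) + V(-7) = 4*(2*4) - 8 = 4*8 - 8 = 32 - 8 = 24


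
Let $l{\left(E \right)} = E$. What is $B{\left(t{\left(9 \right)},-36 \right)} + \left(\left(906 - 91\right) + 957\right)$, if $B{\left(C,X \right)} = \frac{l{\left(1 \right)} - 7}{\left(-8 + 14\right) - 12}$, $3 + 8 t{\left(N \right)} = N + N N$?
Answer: $1773$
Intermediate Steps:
$t{\left(N \right)} = - \frac{3}{8} + \frac{N}{8} + \frac{N^{2}}{8}$ ($t{\left(N \right)} = - \frac{3}{8} + \frac{N + N N}{8} = - \frac{3}{8} + \frac{N + N^{2}}{8} = - \frac{3}{8} + \left(\frac{N}{8} + \frac{N^{2}}{8}\right) = - \frac{3}{8} + \frac{N}{8} + \frac{N^{2}}{8}$)
$B{\left(C,X \right)} = 1$ ($B{\left(C,X \right)} = \frac{1 - 7}{\left(-8 + 14\right) - 12} = - \frac{6}{6 - 12} = - \frac{6}{-6} = \left(-6\right) \left(- \frac{1}{6}\right) = 1$)
$B{\left(t{\left(9 \right)},-36 \right)} + \left(\left(906 - 91\right) + 957\right) = 1 + \left(\left(906 - 91\right) + 957\right) = 1 + \left(815 + 957\right) = 1 + 1772 = 1773$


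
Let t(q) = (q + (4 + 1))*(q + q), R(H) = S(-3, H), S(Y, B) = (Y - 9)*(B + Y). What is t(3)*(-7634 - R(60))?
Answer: -333600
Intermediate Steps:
S(Y, B) = (-9 + Y)*(B + Y)
R(H) = 36 - 12*H (R(H) = (-3)**2 - 9*H - 9*(-3) + H*(-3) = 9 - 9*H + 27 - 3*H = 36 - 12*H)
t(q) = 2*q*(5 + q) (t(q) = (q + 5)*(2*q) = (5 + q)*(2*q) = 2*q*(5 + q))
t(3)*(-7634 - R(60)) = (2*3*(5 + 3))*(-7634 - (36 - 12*60)) = (2*3*8)*(-7634 - (36 - 720)) = 48*(-7634 - 1*(-684)) = 48*(-7634 + 684) = 48*(-6950) = -333600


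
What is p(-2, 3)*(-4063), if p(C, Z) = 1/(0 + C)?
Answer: 4063/2 ≈ 2031.5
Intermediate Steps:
p(C, Z) = 1/C
p(-2, 3)*(-4063) = -4063/(-2) = -1/2*(-4063) = 4063/2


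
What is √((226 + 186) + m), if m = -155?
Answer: √257 ≈ 16.031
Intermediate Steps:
√((226 + 186) + m) = √((226 + 186) - 155) = √(412 - 155) = √257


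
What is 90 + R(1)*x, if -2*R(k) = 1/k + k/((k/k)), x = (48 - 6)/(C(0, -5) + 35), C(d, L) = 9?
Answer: 1959/22 ≈ 89.045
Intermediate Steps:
x = 21/22 (x = (48 - 6)/(9 + 35) = 42/44 = 42*(1/44) = 21/22 ≈ 0.95455)
R(k) = -k/2 - 1/(2*k) (R(k) = -(1/k + k/((k/k)))/2 = -(1/k + k/1)/2 = -(1/k + k*1)/2 = -(1/k + k)/2 = -(k + 1/k)/2 = -k/2 - 1/(2*k))
90 + R(1)*x = 90 + ((1/2)*(-1 - 1*1**2)/1)*(21/22) = 90 + ((1/2)*1*(-1 - 1*1))*(21/22) = 90 + ((1/2)*1*(-1 - 1))*(21/22) = 90 + ((1/2)*1*(-2))*(21/22) = 90 - 1*21/22 = 90 - 21/22 = 1959/22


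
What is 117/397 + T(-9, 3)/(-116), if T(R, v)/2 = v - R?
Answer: 1011/11513 ≈ 0.087814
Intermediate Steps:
T(R, v) = -2*R + 2*v (T(R, v) = 2*(v - R) = -2*R + 2*v)
117/397 + T(-9, 3)/(-116) = 117/397 + (-2*(-9) + 2*3)/(-116) = 117*(1/397) + (18 + 6)*(-1/116) = 117/397 + 24*(-1/116) = 117/397 - 6/29 = 1011/11513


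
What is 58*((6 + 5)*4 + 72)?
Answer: 6728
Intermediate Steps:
58*((6 + 5)*4 + 72) = 58*(11*4 + 72) = 58*(44 + 72) = 58*116 = 6728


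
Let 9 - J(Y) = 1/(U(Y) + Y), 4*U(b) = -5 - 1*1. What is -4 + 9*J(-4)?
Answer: 865/11 ≈ 78.636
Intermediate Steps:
U(b) = -3/2 (U(b) = (-5 - 1*1)/4 = (-5 - 1)/4 = (1/4)*(-6) = -3/2)
J(Y) = 9 - 1/(-3/2 + Y)
-4 + 9*J(-4) = -4 + 9*((-29 + 18*(-4))/(-3 + 2*(-4))) = -4 + 9*((-29 - 72)/(-3 - 8)) = -4 + 9*(-101/(-11)) = -4 + 9*(-1/11*(-101)) = -4 + 9*(101/11) = -4 + 909/11 = 865/11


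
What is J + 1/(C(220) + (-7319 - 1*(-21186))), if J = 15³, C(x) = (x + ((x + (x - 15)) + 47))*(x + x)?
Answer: 1074421126/318347 ≈ 3375.0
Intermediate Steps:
C(x) = 2*x*(32 + 3*x) (C(x) = (x + ((x + (-15 + x)) + 47))*(2*x) = (x + ((-15 + 2*x) + 47))*(2*x) = (x + (32 + 2*x))*(2*x) = (32 + 3*x)*(2*x) = 2*x*(32 + 3*x))
J = 3375
J + 1/(C(220) + (-7319 - 1*(-21186))) = 3375 + 1/(2*220*(32 + 3*220) + (-7319 - 1*(-21186))) = 3375 + 1/(2*220*(32 + 660) + (-7319 + 21186)) = 3375 + 1/(2*220*692 + 13867) = 3375 + 1/(304480 + 13867) = 3375 + 1/318347 = 1074421126/318347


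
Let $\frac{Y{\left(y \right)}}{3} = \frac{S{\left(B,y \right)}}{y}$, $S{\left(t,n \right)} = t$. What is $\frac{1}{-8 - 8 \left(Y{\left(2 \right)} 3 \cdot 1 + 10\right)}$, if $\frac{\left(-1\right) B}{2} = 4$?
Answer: $\frac{1}{200} \approx 0.005$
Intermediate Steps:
$B = -8$ ($B = \left(-2\right) 4 = -8$)
$Y{\left(y \right)} = - \frac{24}{y}$ ($Y{\left(y \right)} = 3 \left(- \frac{8}{y}\right) = - \frac{24}{y}$)
$\frac{1}{-8 - 8 \left(Y{\left(2 \right)} 3 \cdot 1 + 10\right)} = \frac{1}{-8 - 8 \left(- \frac{24}{2} \cdot 3 \cdot 1 + 10\right)} = \frac{1}{-8 - 8 \left(\left(-24\right) \frac{1}{2} \cdot 3 \cdot 1 + 10\right)} = \frac{1}{-8 - 8 \left(\left(-12\right) 3 \cdot 1 + 10\right)} = \frac{1}{-8 - 8 \left(\left(-36\right) 1 + 10\right)} = \frac{1}{-8 - 8 \left(-36 + 10\right)} = \frac{1}{-8 - -208} = \frac{1}{-8 + 208} = \frac{1}{200}$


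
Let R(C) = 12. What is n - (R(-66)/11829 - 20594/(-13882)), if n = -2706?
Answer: -74099419113/27368363 ≈ -2707.5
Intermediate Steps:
n - (R(-66)/11829 - 20594/(-13882)) = -2706 - (12/11829 - 20594/(-13882)) = -2706 - (12*(1/11829) - 20594*(-1/13882)) = -2706 - (4/3943 + 10297/6941) = -2706 - 1*40628835/27368363 = -2706 - 40628835/27368363 = -74099419113/27368363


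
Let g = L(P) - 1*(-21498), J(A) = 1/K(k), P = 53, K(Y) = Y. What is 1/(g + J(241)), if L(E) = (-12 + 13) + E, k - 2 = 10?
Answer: 12/258625 ≈ 4.6399e-5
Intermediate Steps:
k = 12 (k = 2 + 10 = 12)
J(A) = 1/12
L(E) = 1 + E
g = 21552 (g = (1 + 53) - 1*(-21498) = 54 + 21498 = 21552)
1/(g + J(241)) = 1/(21552 + 1/12) = 1/(258625/12) = 12/258625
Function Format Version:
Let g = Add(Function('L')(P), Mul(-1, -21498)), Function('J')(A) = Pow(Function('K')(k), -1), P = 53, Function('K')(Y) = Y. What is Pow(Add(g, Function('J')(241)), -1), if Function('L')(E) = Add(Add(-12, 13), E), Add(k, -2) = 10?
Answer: Rational(12, 258625) ≈ 4.6399e-5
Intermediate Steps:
k = 12 (k = Add(2, 10) = 12)
Function('J')(A) = Rational(1, 12) (Function('J')(A) = Pow(12, -1) = Rational(1, 12))
Function('L')(E) = Add(1, E)
g = 21552 (g = Add(Add(1, 53), Mul(-1, -21498)) = Add(54, 21498) = 21552)
Pow(Add(g, Function('J')(241)), -1) = Pow(Add(21552, Rational(1, 12)), -1) = Pow(Rational(258625, 12), -1) = Rational(12, 258625)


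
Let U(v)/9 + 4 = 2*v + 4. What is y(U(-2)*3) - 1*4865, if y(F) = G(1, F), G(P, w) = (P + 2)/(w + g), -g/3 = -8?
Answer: -136221/28 ≈ -4865.0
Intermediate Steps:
U(v) = 18*v (U(v) = -36 + 9*(2*v + 4) = -36 + 9*(4 + 2*v) = -36 + (36 + 18*v) = 18*v)
g = 24 (g = -3*(-8) = 24)
G(P, w) = (2 + P)/(24 + w) (G(P, w) = (P + 2)/(w + 24) = (2 + P)/(24 + w))
y(F) = 3/(24 + F) (y(F) = (2 + 1)/(24 + F) = 3/(24 + F))
y(U(-2)*3) - 1*4865 = 3/(24 + (18*(-2))*3) - 1*4865 = 3/(24 - 36*3) - 4865 = 3/(24 - 108) - 4865 = 3/(-84) - 4865 = 3*(-1/84) - 4865 = -1/28 - 4865 = -136221/28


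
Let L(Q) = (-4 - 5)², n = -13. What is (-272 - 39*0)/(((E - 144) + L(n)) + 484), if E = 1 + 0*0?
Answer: -136/211 ≈ -0.64455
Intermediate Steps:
L(Q) = 81 (L(Q) = (-9)² = 81)
E = 1 (E = 1 + 0 = 1)
(-272 - 39*0)/(((E - 144) + L(n)) + 484) = (-272 - 39*0)/(((1 - 144) + 81) + 484) = (-272 + 0)/((-143 + 81) + 484) = -272/(-62 + 484) = -272/422 = -272*1/422 = -136/211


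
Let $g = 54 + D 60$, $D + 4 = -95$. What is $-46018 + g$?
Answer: $-51904$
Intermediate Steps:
$D = -99$ ($D = -4 - 95 = -99$)
$g = -5886$ ($g = 54 - 5940 = -5886$)
$-46018 + g = -46018 - 5886 = -51904$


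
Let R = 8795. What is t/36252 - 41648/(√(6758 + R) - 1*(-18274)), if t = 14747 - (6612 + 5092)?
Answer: -8858127210205/4035131851932 + 41648*√15553/333923523 ≈ -2.1797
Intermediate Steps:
t = 3043 (t = 14747 - 1*11704 = 14747 - 11704 = 3043)
t/36252 - 41648/(√(6758 + R) - 1*(-18274)) = 3043/36252 - 41648/(√(6758 + 8795) - 1*(-18274)) = 3043*(1/36252) - 41648/(√15553 + 18274) = 3043/36252 - 41648/(18274 + √15553)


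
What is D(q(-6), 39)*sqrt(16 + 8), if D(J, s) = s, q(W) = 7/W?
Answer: 78*sqrt(6) ≈ 191.06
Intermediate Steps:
D(q(-6), 39)*sqrt(16 + 8) = 39*sqrt(16 + 8) = 39*sqrt(24) = 39*(2*sqrt(6)) = 78*sqrt(6)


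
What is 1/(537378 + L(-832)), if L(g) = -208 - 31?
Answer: 1/537139 ≈ 1.8617e-6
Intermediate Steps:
L(g) = -239
1/(537378 + L(-832)) = 1/(537378 - 239) = 1/537139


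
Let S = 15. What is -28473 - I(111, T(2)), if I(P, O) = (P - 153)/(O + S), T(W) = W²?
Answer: -540945/19 ≈ -28471.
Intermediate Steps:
I(P, O) = (-153 + P)/(15 + O) (I(P, O) = (P - 153)/(O + 15) = (-153 + P)/(15 + O))
-28473 - I(111, T(2)) = -28473 - (-153 + 111)/(15 + 2²) = -28473 - (-42)/(15 + 4) = -28473 - (-42)/19 = -28473 - 1*(-42/19) = -28473 + 42/19 = -540945/19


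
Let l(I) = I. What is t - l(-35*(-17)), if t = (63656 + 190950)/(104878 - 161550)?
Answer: -1544293/2576 ≈ -599.49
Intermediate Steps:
t = -11573/2576 (t = 254606/(-56672) = 254606*(-1/56672) = -11573/2576 ≈ -4.4926)
t - l(-35*(-17)) = -11573/2576 - (-35)*(-17) = -11573/2576 - 1*595 = -11573/2576 - 595 = -1544293/2576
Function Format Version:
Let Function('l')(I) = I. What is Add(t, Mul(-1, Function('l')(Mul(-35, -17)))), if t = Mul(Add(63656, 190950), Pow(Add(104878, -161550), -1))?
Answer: Rational(-1544293, 2576) ≈ -599.49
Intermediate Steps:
t = Rational(-11573, 2576) (t = Mul(254606, Pow(-56672, -1)) = Mul(254606, Rational(-1, 56672)) = Rational(-11573, 2576) ≈ -4.4926)
Add(t, Mul(-1, Function('l')(Mul(-35, -17)))) = Add(Rational(-11573, 2576), Mul(-1, Mul(-35, -17))) = Add(Rational(-11573, 2576), Mul(-1, 595)) = Add(Rational(-11573, 2576), -595) = Rational(-1544293, 2576)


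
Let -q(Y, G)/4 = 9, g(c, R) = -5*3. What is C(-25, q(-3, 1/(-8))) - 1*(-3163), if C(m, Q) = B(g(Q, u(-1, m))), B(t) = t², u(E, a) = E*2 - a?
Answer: 3388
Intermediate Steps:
u(E, a) = -a + 2*E (u(E, a) = 2*E - a = -a + 2*E)
g(c, R) = -15
q(Y, G) = -36 (q(Y, G) = -4*9 = -36)
C(m, Q) = 225 (C(m, Q) = (-15)² = 225)
C(-25, q(-3, 1/(-8))) - 1*(-3163) = 225 - 1*(-3163) = 225 + 3163 = 3388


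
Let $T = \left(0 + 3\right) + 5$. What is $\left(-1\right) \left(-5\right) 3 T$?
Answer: $120$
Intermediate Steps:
$T = 8$ ($T = 3 + 5 = 8$)
$\left(-1\right) \left(-5\right) 3 T = \left(-1\right) \left(-5\right) 3 \cdot 8 = 5 \cdot 3 \cdot 8 = 15 \cdot 8 = 120$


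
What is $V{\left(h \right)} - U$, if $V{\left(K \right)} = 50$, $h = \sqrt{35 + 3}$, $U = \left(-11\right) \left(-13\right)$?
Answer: $-93$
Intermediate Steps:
$U = 143$
$h = \sqrt{38} \approx 6.1644$
$V{\left(h \right)} - U = 50 - 143 = -93$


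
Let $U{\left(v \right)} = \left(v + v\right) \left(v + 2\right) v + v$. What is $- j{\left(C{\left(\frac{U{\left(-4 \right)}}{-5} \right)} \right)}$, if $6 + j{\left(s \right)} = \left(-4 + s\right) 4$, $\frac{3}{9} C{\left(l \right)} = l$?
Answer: $- \frac{706}{5} \approx -141.2$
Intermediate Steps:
$U{\left(v \right)} = v + 2 v^{2} \left(2 + v\right)$ ($U{\left(v \right)} = 2 v \left(2 + v\right) v + v = 2 v^{2} \left(2 + v\right) + v = v + 2 v^{2} \left(2 + v\right)$)
$C{\left(l \right)} = 3 l$
$j{\left(s \right)} = -22 + 4 s$ ($j{\left(s \right)} = -6 + \left(-4 + s\right) 4 = -6 + \left(-16 + 4 s\right) = -22 + 4 s$)
$- j{\left(C{\left(\frac{U{\left(-4 \right)}}{-5} \right)} \right)} = - (-22 + 4 \cdot 3 \frac{\left(-4\right) \left(1 + 2 \left(-4\right)^{2} + 4 \left(-4\right)\right)}{-5}) = - (-22 + 4 \cdot 3 - 4 \left(1 + 2 \cdot 16 - 16\right) \left(- \frac{1}{5}\right)) = - (-22 + 4 \cdot 3 - 4 \left(1 + 32 - 16\right) \left(- \frac{1}{5}\right)) = - (-22 + 4 \cdot 3 \left(-4\right) 17 \left(- \frac{1}{5}\right)) = - (-22 + 4 \cdot 3 \left(\left(-68\right) \left(- \frac{1}{5}\right)\right)) = - (-22 + 4 \cdot 3 \cdot \frac{68}{5}) = - (-22 + 4 \cdot \frac{204}{5}) = - (-22 + \frac{816}{5}) = \left(-1\right) \frac{706}{5} = - \frac{706}{5}$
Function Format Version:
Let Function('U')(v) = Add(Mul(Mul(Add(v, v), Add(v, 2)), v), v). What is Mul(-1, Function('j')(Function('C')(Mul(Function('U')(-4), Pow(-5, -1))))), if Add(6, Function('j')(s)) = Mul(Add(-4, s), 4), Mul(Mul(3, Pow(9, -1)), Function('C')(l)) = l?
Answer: Rational(-706, 5) ≈ -141.20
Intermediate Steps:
Function('U')(v) = Add(v, Mul(2, Pow(v, 2), Add(2, v))) (Function('U')(v) = Add(Mul(Mul(Mul(2, v), Add(2, v)), v), v) = Add(Mul(Mul(2, v, Add(2, v)), v), v) = Add(Mul(2, Pow(v, 2), Add(2, v)), v) = Add(v, Mul(2, Pow(v, 2), Add(2, v))))
Function('C')(l) = Mul(3, l)
Function('j')(s) = Add(-22, Mul(4, s)) (Function('j')(s) = Add(-6, Mul(Add(-4, s), 4)) = Add(-6, Add(-16, Mul(4, s))) = Add(-22, Mul(4, s)))
Mul(-1, Function('j')(Function('C')(Mul(Function('U')(-4), Pow(-5, -1))))) = Mul(-1, Add(-22, Mul(4, Mul(3, Mul(Mul(-4, Add(1, Mul(2, Pow(-4, 2)), Mul(4, -4))), Pow(-5, -1)))))) = Mul(-1, Add(-22, Mul(4, Mul(3, Mul(Mul(-4, Add(1, Mul(2, 16), -16)), Rational(-1, 5)))))) = Mul(-1, Add(-22, Mul(4, Mul(3, Mul(Mul(-4, Add(1, 32, -16)), Rational(-1, 5)))))) = Mul(-1, Add(-22, Mul(4, Mul(3, Mul(Mul(-4, 17), Rational(-1, 5)))))) = Mul(-1, Add(-22, Mul(4, Mul(3, Mul(-68, Rational(-1, 5)))))) = Mul(-1, Add(-22, Mul(4, Mul(3, Rational(68, 5))))) = Mul(-1, Add(-22, Mul(4, Rational(204, 5)))) = Mul(-1, Add(-22, Rational(816, 5))) = Mul(-1, Rational(706, 5)) = Rational(-706, 5)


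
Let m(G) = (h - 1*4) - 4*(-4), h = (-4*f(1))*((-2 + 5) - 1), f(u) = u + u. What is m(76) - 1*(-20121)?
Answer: 20117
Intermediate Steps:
f(u) = 2*u
h = -16 (h = (-8)*((-2 + 5) - 1) = (-4*2)*(3 - 1) = -8*2 = -16)
m(G) = -4 (m(G) = (-16 - 1*4) - 4*(-4) = (-16 - 4) + 16 = -20 + 16 = -4)
m(76) - 1*(-20121) = -4 - 1*(-20121) = -4 + 20121 = 20117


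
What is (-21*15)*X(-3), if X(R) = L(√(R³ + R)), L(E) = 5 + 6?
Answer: -3465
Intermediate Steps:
L(E) = 11
X(R) = 11
(-21*15)*X(-3) = -21*15*11 = -315*11 = -3465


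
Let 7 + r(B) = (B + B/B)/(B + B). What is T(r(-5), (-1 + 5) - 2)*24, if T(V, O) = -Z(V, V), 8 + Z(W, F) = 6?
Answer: 48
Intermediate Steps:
Z(W, F) = -2 (Z(W, F) = -8 + 6 = -2)
r(B) = -7 + (1 + B)/(2*B) (r(B) = -7 + (B + B/B)/(B + B) = -7 + (B + 1)/((2*B)) = -7 + (1 + B)*(1/(2*B)) = -7 + (1 + B)/(2*B))
T(V, O) = 2 (T(V, O) = -1*(-2) = 2)
T(r(-5), (-1 + 5) - 2)*24 = 2*24 = 48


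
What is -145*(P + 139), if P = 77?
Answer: -31320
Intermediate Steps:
-145*(P + 139) = -145*(77 + 139) = -145*216 = -31320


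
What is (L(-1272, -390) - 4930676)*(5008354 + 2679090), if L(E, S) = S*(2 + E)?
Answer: -34096704618944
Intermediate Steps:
(L(-1272, -390) - 4930676)*(5008354 + 2679090) = (-390*(2 - 1272) - 4930676)*(5008354 + 2679090) = (-390*(-1270) - 4930676)*7687444 = (495300 - 4930676)*7687444 = -4435376*7687444 = -34096704618944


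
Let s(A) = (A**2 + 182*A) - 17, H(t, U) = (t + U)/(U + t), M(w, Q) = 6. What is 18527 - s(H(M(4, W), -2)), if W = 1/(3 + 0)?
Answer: 18361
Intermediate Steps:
W = 1/3 ≈ 0.33333
H(t, U) = 1 (H(t, U) = (U + t)/(U + t) = 1)
s(A) = -17 + A**2 + 182*A
18527 - s(H(M(4, W), -2)) = 18527 - (-17 + 1**2 + 182*1) = 18527 - (-17 + 1 + 182) = 18527 - 1*166 = 18527 - 166 = 18361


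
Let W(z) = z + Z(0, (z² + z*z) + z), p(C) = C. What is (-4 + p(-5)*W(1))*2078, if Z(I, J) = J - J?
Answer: -18702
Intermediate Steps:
Z(I, J) = 0
W(z) = z (W(z) = z + 0 = z)
(-4 + p(-5)*W(1))*2078 = (-4 - 5*1)*2078 = (-4 - 5)*2078 = -9*2078 = -18702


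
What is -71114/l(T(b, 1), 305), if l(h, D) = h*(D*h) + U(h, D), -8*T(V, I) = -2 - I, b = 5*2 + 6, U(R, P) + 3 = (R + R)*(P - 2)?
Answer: -4551296/17097 ≈ -266.20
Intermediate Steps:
U(R, P) = -3 + 2*R*(-2 + P) (U(R, P) = -3 + (R + R)*(P - 2) = -3 + (2*R)*(-2 + P) = -3 + 2*R*(-2 + P))
b = 16 (b = 10 + 6 = 16)
T(V, I) = ¼ + I/8 (T(V, I) = -(-2 - I)/8 = ¼ + I/8)
l(h, D) = -3 - 4*h + D*h² + 2*D*h (l(h, D) = h*(D*h) + (-3 - 4*h + 2*D*h) = D*h² + (-3 - 4*h + 2*D*h) = -3 - 4*h + D*h² + 2*D*h)
-71114/l(T(b, 1), 305) = -71114/(-3 - 4*(¼ + (⅛)*1) + 305*(¼ + (⅛)*1)² + 2*305*(¼ + (⅛)*1)) = -71114/(-3 - 4*(¼ + ⅛) + 305*(¼ + ⅛)² + 2*305*(¼ + ⅛)) = -71114/(-3 - 4*3/8 + 305*(3/8)² + 2*305*(3/8)) = -71114/(-3 - 3/2 + 305*(9/64) + 915/4) = -71114/(-3 - 3/2 + 2745/64 + 915/4) = -71114/17097/64 = -71114*64/17097 = -4551296/17097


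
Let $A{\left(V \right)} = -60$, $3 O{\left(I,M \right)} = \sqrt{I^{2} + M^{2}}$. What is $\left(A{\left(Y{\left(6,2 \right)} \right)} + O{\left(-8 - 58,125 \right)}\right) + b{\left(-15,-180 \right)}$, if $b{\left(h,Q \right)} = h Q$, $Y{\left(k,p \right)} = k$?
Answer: $2640 + \frac{\sqrt{19981}}{3} \approx 2687.1$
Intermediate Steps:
$b{\left(h,Q \right)} = Q h$
$O{\left(I,M \right)} = \frac{\sqrt{I^{2} + M^{2}}}{3}$
$\left(A{\left(Y{\left(6,2 \right)} \right)} + O{\left(-8 - 58,125 \right)}\right) + b{\left(-15,-180 \right)} = \left(-60 + \frac{\sqrt{\left(-8 - 58\right)^{2} + 125^{2}}}{3}\right) - -2700 = \left(-60 + \frac{\sqrt{\left(-8 - 58\right)^{2} + 15625}}{3}\right) + 2700 = \left(-60 + \frac{\sqrt{\left(-66\right)^{2} + 15625}}{3}\right) + 2700 = \left(-60 + \frac{\sqrt{4356 + 15625}}{3}\right) + 2700 = \left(-60 + \frac{\sqrt{19981}}{3}\right) + 2700 = 2640 + \frac{\sqrt{19981}}{3}$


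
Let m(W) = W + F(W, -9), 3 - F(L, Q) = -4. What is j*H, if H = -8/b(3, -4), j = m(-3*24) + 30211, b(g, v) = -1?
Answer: 241168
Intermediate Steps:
F(L, Q) = 7 (F(L, Q) = 3 - 1*(-4) = 3 + 4 = 7)
m(W) = 7 + W (m(W) = W + 7 = 7 + W)
j = 30146 (j = (7 - 3*24) + 30211 = (7 - 72) + 30211 = -65 + 30211 = 30146)
H = 8 (H = -8/(-1) = -8*(-1) = 8)
j*H = 30146*8 = 241168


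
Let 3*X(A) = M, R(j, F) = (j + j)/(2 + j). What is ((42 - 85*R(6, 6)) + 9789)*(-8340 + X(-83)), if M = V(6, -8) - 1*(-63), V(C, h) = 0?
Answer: -161446833/2 ≈ -8.0723e+7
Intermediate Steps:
R(j, F) = 2*j/(2 + j) (R(j, F) = (2*j)/(2 + j) = 2*j/(2 + j))
M = 63 (M = 0 - 1*(-63) = 0 + 63 = 63)
X(A) = 21 (X(A) = (⅓)*63 = 21)
((42 - 85*R(6, 6)) + 9789)*(-8340 + X(-83)) = ((42 - 170*6/(2 + 6)) + 9789)*(-8340 + 21) = ((42 - 170*6/8) + 9789)*(-8319) = ((42 - 85*3/2) + 9789)*(-8319) = ((42 - 255/2) + 9789)*(-8319) = (-171/2 + 9789)*(-8319) = (19407/2)*(-8319) = -161446833/2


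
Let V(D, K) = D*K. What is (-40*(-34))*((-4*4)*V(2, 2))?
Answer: -87040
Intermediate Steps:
(-40*(-34))*((-4*4)*V(2, 2)) = (-40*(-34))*((-4*4)*(2*2)) = 1360*(-16*4) = 1360*(-64) = -87040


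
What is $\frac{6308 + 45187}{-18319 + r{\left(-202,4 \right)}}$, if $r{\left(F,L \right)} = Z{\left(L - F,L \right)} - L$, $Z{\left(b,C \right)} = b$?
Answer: $- \frac{17165}{6039} \approx -2.8424$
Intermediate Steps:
$r{\left(F,L \right)} = - F$ ($r{\left(F,L \right)} = \left(L - F\right) - L = - F$)
$\frac{6308 + 45187}{-18319 + r{\left(-202,4 \right)}} = \frac{6308 + 45187}{-18319 - -202} = \frac{51495}{-18319 + 202} = \frac{51495}{-18117} = 51495 \left(- \frac{1}{18117}\right) = - \frac{17165}{6039}$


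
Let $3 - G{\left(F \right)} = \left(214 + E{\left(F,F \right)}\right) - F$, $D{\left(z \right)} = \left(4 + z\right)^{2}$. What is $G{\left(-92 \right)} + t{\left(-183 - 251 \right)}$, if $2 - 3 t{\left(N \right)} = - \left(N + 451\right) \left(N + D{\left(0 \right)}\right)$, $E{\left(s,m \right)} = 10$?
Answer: $-2681$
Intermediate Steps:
$G{\left(F \right)} = -221 + F$ ($G{\left(F \right)} = 3 - \left(\left(214 + 10\right) - F\right) = 3 - \left(224 - F\right) = 3 + \left(-224 + F\right) = -221 + F$)
$t{\left(N \right)} = \frac{2}{3} + \frac{\left(16 + N\right) \left(451 + N\right)}{3}$ ($t{\left(N \right)} = \frac{2}{3} - \frac{\left(-1\right) \left(N + 451\right) \left(N + \left(4 + 0\right)^{2}\right)}{3} = \frac{2}{3} - \frac{\left(-1\right) \left(451 + N\right) \left(N + 4^{2}\right)}{3} = \frac{2}{3} - \frac{\left(-1\right) \left(451 + N\right) \left(N + 16\right)}{3} = \frac{2}{3} - \frac{\left(-1\right) \left(451 + N\right) \left(16 + N\right)}{3} = \frac{2}{3} - \frac{\left(-1\right) \left(16 + N\right) \left(451 + N\right)}{3} = \frac{2}{3} + \frac{\left(16 + N\right) \left(451 + N\right)}{3}$)
$G{\left(-92 \right)} + t{\left(-183 - 251 \right)} = \left(-221 - 92\right) + \left(2406 + \frac{\left(-183 - 251\right)^{2}}{3} + \frac{467 \left(-183 - 251\right)}{3}\right) = -313 + \left(2406 + \frac{\left(-183 - 251\right)^{2}}{3} + \frac{467 \left(-183 - 251\right)}{3}\right) = -313 + \left(2406 + \frac{\left(-434\right)^{2}}{3} + \frac{467}{3} \left(-434\right)\right) = -313 + \left(2406 + \frac{1}{3} \cdot 188356 - \frac{202678}{3}\right) = -313 + \left(2406 + \frac{188356}{3} - \frac{202678}{3}\right) = -313 - 2368 = -2681$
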